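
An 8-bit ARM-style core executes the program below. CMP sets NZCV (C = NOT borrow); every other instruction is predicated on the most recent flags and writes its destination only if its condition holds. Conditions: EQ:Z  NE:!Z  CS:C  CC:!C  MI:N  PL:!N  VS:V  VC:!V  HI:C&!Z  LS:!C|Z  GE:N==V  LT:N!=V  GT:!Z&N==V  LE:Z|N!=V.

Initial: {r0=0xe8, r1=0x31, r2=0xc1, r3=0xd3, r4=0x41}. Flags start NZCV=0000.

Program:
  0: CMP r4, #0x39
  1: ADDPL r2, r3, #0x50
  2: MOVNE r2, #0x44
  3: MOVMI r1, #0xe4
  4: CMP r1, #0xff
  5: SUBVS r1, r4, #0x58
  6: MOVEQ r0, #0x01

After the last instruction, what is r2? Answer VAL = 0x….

VAL = 0x44

0: ✓ CMP  NZCV=0010
1: ✓ ADDPL  r2←0x23
2: ✓ MOVNE  r2←0x44
3: · MOVMI
4: ✓ CMP  NZCV=0000
5: · SUBVS
6: · MOVEQ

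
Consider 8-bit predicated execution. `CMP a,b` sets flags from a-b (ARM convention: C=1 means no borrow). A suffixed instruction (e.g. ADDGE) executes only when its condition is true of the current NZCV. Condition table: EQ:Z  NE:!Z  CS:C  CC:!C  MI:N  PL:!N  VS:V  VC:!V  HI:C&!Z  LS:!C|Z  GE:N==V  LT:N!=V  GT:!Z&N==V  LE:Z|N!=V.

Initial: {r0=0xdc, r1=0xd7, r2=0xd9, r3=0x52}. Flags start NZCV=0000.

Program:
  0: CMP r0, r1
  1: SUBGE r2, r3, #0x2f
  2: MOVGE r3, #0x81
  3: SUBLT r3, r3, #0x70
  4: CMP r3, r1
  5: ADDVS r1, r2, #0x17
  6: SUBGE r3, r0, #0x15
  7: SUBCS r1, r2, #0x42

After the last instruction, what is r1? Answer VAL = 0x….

[0] flags=0010 → (cmp)
[1] flags=0010 GE?T → r2=0x23
[2] flags=0010 GE?T → r3=0x81
[3] flags=0010 LT?F → skip
[4] flags=1000 → (cmp)
[5] flags=1000 VS?F → skip
[6] flags=1000 GE?F → skip
[7] flags=1000 CS?F → skip

VAL = 0xd7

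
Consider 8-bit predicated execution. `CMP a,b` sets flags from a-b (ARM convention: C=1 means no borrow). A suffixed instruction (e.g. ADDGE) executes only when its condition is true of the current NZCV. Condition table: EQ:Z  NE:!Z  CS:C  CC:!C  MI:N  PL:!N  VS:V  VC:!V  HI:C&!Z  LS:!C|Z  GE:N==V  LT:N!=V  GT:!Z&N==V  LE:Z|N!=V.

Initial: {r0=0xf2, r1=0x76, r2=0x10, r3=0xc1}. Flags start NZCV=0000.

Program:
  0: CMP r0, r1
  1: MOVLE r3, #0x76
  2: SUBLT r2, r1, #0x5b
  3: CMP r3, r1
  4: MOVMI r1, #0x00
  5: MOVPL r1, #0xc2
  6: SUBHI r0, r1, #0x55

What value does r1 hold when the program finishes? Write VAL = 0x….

VAL = 0xc2

[0] flags=0011 → (cmp)
[1] flags=0011 LE?T → r3=0x76
[2] flags=0011 LT?T → r2=0x1b
[3] flags=0110 → (cmp)
[4] flags=0110 MI?F → skip
[5] flags=0110 PL?T → r1=0xc2
[6] flags=0110 HI?F → skip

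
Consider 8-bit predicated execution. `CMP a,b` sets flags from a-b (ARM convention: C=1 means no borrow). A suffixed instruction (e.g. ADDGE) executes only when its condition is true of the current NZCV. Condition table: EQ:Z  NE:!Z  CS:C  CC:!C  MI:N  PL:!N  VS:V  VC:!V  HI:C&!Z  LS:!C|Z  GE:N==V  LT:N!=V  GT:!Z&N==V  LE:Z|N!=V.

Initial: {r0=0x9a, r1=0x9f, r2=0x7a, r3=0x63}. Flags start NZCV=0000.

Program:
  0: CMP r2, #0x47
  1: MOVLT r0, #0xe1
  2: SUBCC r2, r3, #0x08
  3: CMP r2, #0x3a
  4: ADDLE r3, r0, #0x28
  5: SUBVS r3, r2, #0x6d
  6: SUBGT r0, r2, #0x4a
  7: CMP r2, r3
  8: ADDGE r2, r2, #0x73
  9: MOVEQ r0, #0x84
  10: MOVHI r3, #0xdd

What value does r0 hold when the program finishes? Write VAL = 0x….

VAL = 0x30

0: ✓ CMP  NZCV=0010
1: · MOVLT
2: · SUBCC
3: ✓ CMP  NZCV=0010
4: · ADDLE
5: · SUBVS
6: ✓ SUBGT  r0←0x30
7: ✓ CMP  NZCV=0010
8: ✓ ADDGE  r2←0xed
9: · MOVEQ
10: ✓ MOVHI  r3←0xdd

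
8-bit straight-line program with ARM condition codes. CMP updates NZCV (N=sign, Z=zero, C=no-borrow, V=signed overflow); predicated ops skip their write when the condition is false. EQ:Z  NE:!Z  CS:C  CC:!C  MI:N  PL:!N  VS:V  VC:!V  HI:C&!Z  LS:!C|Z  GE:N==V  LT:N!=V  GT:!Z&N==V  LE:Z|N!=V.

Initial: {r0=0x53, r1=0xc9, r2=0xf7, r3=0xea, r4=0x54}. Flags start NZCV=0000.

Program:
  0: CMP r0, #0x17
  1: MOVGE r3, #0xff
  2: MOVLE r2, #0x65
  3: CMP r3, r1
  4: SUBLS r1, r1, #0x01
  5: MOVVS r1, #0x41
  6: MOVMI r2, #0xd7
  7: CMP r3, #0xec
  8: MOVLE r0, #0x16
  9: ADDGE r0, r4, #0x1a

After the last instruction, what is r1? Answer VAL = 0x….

VAL = 0xc9

[0] flags=0010 → (cmp)
[1] flags=0010 GE?T → r3=0xff
[2] flags=0010 LE?F → skip
[3] flags=0010 → (cmp)
[4] flags=0010 LS?F → skip
[5] flags=0010 VS?F → skip
[6] flags=0010 MI?F → skip
[7] flags=0010 → (cmp)
[8] flags=0010 LE?F → skip
[9] flags=0010 GE?T → r0=0x6e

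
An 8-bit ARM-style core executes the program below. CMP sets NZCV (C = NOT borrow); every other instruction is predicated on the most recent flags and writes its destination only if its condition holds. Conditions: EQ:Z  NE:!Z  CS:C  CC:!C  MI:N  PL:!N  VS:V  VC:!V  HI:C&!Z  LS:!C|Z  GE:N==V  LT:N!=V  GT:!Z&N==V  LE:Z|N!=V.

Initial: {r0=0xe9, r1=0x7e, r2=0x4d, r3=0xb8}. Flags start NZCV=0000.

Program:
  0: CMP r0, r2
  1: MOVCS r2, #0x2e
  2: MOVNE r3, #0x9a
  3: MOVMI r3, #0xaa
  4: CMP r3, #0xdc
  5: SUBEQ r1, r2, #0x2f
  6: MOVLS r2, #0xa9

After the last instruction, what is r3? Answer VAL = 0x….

VAL = 0xaa

[0] flags=1010 → (cmp)
[1] flags=1010 CS?T → r2=0x2e
[2] flags=1010 NE?T → r3=0x9a
[3] flags=1010 MI?T → r3=0xaa
[4] flags=1000 → (cmp)
[5] flags=1000 EQ?F → skip
[6] flags=1000 LS?T → r2=0xa9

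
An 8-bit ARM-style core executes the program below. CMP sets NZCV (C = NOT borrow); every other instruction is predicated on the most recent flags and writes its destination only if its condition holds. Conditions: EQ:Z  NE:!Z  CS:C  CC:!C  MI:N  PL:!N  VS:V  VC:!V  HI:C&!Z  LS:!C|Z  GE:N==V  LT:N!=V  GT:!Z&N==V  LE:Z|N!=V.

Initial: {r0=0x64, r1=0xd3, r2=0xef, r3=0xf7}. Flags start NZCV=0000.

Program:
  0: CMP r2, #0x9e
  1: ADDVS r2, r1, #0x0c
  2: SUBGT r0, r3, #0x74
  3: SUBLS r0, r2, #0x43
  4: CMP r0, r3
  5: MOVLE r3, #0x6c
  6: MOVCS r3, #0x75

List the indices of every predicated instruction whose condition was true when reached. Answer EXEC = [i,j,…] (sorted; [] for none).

[0] flags=0010 → (cmp)
[1] flags=0010 VS?F → skip
[2] flags=0010 GT?T → r0=0x83
[3] flags=0010 LS?F → skip
[4] flags=1000 → (cmp)
[5] flags=1000 LE?T → r3=0x6c
[6] flags=1000 CS?F → skip

EXEC = [2,5]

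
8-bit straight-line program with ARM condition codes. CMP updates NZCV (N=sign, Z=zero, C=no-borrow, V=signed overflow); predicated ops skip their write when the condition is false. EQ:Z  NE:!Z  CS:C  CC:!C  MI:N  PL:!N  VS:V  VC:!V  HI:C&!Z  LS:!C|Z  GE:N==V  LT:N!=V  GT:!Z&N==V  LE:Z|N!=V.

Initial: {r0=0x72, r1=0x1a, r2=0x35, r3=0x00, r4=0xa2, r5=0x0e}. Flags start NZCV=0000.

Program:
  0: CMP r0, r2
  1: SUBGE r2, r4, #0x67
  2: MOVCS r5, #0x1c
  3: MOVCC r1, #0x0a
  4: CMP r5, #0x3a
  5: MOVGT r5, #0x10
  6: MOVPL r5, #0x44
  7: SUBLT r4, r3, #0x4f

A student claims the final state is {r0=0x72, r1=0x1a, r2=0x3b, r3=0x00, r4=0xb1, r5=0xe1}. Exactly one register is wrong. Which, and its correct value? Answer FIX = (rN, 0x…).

FIX = (r5, 0x1c)

0: ✓ CMP  NZCV=0010
1: ✓ SUBGE  r2←0x3b
2: ✓ MOVCS  r5←0x1c
3: · MOVCC
4: ✓ CMP  NZCV=1000
5: · MOVGT
6: · MOVPL
7: ✓ SUBLT  r4←0xb1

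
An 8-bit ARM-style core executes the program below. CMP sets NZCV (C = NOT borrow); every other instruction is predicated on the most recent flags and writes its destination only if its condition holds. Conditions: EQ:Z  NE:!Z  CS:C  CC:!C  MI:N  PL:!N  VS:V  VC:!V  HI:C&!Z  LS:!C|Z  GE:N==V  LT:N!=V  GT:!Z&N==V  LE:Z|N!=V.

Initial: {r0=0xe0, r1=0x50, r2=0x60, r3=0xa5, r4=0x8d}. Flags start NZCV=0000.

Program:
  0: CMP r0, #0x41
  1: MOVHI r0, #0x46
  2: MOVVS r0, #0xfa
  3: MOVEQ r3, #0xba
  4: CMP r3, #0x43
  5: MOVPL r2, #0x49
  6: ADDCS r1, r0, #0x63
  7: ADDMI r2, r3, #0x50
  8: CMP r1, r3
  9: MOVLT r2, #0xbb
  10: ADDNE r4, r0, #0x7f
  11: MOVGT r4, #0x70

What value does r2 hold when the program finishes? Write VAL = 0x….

VAL = 0x49

0: ✓ CMP  NZCV=1010
1: ✓ MOVHI  r0←0x46
2: · MOVVS
3: · MOVEQ
4: ✓ CMP  NZCV=0011
5: ✓ MOVPL  r2←0x49
6: ✓ ADDCS  r1←0xa9
7: · ADDMI
8: ✓ CMP  NZCV=0010
9: · MOVLT
10: ✓ ADDNE  r4←0xc5
11: ✓ MOVGT  r4←0x70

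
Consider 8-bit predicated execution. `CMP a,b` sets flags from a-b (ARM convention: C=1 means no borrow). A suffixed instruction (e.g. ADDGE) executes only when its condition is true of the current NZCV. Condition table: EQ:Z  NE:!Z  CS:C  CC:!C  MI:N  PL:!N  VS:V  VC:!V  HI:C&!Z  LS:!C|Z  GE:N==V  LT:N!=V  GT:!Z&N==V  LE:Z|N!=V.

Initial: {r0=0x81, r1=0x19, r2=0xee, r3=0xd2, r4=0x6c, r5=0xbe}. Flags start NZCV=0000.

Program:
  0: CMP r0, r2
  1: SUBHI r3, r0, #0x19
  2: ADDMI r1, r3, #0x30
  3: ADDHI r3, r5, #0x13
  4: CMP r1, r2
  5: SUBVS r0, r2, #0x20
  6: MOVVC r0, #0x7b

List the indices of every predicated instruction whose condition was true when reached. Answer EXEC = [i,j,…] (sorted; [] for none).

EXEC = [2,6]

0: ✓ CMP  NZCV=1000
1: · SUBHI
2: ✓ ADDMI  r1←0x02
3: · ADDHI
4: ✓ CMP  NZCV=0000
5: · SUBVS
6: ✓ MOVVC  r0←0x7b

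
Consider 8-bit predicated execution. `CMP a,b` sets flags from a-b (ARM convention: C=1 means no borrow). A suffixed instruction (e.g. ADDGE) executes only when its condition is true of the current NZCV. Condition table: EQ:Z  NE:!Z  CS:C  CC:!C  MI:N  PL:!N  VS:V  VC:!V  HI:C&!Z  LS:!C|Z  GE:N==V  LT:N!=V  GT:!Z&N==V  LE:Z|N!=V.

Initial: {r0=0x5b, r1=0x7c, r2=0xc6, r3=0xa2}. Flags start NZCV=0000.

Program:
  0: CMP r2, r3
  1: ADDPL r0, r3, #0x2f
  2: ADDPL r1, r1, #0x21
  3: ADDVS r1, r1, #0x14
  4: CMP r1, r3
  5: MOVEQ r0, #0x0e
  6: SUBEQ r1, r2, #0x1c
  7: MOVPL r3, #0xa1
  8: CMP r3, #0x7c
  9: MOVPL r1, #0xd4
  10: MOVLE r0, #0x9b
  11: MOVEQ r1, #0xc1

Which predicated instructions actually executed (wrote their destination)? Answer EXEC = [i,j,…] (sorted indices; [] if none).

EXEC = [1,2,9,10]

0: ✓ CMP  NZCV=0010
1: ✓ ADDPL  r0←0xd1
2: ✓ ADDPL  r1←0x9d
3: · ADDVS
4: ✓ CMP  NZCV=1000
5: · MOVEQ
6: · SUBEQ
7: · MOVPL
8: ✓ CMP  NZCV=0011
9: ✓ MOVPL  r1←0xd4
10: ✓ MOVLE  r0←0x9b
11: · MOVEQ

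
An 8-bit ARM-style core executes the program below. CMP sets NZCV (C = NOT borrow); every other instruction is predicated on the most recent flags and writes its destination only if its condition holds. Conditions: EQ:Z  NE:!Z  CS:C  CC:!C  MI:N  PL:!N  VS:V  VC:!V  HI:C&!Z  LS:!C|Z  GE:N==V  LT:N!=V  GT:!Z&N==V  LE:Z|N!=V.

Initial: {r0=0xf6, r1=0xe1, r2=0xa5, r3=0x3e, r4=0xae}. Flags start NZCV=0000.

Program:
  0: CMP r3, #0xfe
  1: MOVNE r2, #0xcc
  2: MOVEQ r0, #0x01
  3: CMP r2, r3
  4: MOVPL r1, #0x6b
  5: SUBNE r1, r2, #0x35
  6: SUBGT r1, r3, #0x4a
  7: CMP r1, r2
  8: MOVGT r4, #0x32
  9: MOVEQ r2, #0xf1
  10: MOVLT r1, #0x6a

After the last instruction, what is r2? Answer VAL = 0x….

VAL = 0xcc

[0] flags=0000 → (cmp)
[1] flags=0000 NE?T → r2=0xcc
[2] flags=0000 EQ?F → skip
[3] flags=1010 → (cmp)
[4] flags=1010 PL?F → skip
[5] flags=1010 NE?T → r1=0x97
[6] flags=1010 GT?F → skip
[7] flags=1000 → (cmp)
[8] flags=1000 GT?F → skip
[9] flags=1000 EQ?F → skip
[10] flags=1000 LT?T → r1=0x6a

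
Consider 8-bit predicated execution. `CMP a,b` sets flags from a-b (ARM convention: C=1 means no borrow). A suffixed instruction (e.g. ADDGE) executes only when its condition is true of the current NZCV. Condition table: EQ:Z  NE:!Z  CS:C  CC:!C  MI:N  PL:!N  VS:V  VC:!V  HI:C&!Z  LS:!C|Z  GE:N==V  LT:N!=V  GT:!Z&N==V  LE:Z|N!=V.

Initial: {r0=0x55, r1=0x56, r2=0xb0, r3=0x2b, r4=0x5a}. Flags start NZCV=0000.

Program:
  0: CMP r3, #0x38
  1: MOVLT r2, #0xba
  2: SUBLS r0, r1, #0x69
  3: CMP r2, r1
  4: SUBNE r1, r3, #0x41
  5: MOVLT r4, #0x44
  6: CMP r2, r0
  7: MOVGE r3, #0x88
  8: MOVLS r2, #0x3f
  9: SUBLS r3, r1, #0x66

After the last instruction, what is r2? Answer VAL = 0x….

VAL = 0x3f

[0] flags=1000 → (cmp)
[1] flags=1000 LT?T → r2=0xba
[2] flags=1000 LS?T → r0=0xed
[3] flags=0011 → (cmp)
[4] flags=0011 NE?T → r1=0xea
[5] flags=0011 LT?T → r4=0x44
[6] flags=1000 → (cmp)
[7] flags=1000 GE?F → skip
[8] flags=1000 LS?T → r2=0x3f
[9] flags=1000 LS?T → r3=0x84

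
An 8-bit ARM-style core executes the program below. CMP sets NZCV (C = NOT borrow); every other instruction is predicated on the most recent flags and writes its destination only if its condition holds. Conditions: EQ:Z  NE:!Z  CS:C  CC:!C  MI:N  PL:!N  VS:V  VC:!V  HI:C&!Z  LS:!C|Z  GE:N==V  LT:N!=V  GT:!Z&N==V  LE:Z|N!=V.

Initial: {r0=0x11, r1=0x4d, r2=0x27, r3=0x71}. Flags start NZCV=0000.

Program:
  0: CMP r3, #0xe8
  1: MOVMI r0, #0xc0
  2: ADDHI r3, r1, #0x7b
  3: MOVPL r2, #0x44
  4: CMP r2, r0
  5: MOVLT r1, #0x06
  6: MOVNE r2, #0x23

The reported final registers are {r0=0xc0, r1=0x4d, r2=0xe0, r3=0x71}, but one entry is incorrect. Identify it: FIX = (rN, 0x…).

0: ✓ CMP  NZCV=1001
1: ✓ MOVMI  r0←0xc0
2: · ADDHI
3: · MOVPL
4: ✓ CMP  NZCV=0000
5: · MOVLT
6: ✓ MOVNE  r2←0x23

FIX = (r2, 0x23)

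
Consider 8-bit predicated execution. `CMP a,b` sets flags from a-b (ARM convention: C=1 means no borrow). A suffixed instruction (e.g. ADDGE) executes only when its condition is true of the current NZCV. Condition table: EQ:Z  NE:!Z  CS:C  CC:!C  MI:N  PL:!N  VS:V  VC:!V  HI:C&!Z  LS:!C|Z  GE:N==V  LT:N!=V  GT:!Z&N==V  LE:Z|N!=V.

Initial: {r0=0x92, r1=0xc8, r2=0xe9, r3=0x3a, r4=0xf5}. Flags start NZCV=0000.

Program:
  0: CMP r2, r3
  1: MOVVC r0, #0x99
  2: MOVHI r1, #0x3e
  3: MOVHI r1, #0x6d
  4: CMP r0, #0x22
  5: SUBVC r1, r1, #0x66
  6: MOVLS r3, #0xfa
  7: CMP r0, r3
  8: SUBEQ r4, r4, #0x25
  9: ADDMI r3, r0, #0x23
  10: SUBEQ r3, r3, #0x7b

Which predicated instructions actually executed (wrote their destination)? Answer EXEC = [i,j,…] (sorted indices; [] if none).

[0] flags=1010 → (cmp)
[1] flags=1010 VC?T → r0=0x99
[2] flags=1010 HI?T → r1=0x3e
[3] flags=1010 HI?T → r1=0x6d
[4] flags=0011 → (cmp)
[5] flags=0011 VC?F → skip
[6] flags=0011 LS?F → skip
[7] flags=0011 → (cmp)
[8] flags=0011 EQ?F → skip
[9] flags=0011 MI?F → skip
[10] flags=0011 EQ?F → skip

EXEC = [1,2,3]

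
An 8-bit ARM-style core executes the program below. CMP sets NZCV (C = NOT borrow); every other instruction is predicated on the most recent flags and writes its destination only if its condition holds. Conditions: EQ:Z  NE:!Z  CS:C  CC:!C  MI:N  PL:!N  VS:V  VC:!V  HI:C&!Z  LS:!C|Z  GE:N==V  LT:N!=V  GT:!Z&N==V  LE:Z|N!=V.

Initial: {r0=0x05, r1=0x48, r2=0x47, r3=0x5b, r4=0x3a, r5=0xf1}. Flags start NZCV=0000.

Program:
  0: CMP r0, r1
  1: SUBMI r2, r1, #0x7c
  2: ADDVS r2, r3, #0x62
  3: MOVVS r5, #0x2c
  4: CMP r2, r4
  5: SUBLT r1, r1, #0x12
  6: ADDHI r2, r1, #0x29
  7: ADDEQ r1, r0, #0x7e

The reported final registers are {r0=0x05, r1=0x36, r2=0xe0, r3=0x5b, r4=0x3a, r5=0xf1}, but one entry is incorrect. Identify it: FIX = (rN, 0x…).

0: ✓ CMP  NZCV=1000
1: ✓ SUBMI  r2←0xcc
2: · ADDVS
3: · MOVVS
4: ✓ CMP  NZCV=1010
5: ✓ SUBLT  r1←0x36
6: ✓ ADDHI  r2←0x5f
7: · ADDEQ

FIX = (r2, 0x5f)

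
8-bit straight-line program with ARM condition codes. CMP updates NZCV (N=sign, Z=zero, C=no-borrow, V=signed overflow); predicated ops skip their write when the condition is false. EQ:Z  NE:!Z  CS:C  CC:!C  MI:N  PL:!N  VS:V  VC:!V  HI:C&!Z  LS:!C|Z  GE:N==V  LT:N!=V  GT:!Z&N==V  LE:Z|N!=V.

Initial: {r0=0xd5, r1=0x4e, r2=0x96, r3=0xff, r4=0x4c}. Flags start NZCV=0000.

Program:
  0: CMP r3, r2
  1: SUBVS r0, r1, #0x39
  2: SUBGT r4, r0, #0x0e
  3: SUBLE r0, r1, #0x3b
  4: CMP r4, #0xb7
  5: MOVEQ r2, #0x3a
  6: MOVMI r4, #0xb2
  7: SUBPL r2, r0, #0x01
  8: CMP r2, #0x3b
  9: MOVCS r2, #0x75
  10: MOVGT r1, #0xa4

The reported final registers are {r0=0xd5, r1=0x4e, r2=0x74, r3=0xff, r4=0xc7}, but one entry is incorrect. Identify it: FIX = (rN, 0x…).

FIX = (r2, 0x75)

[0] flags=0010 → (cmp)
[1] flags=0010 VS?F → skip
[2] flags=0010 GT?T → r4=0xc7
[3] flags=0010 LE?F → skip
[4] flags=0010 → (cmp)
[5] flags=0010 EQ?F → skip
[6] flags=0010 MI?F → skip
[7] flags=0010 PL?T → r2=0xd4
[8] flags=1010 → (cmp)
[9] flags=1010 CS?T → r2=0x75
[10] flags=1010 GT?F → skip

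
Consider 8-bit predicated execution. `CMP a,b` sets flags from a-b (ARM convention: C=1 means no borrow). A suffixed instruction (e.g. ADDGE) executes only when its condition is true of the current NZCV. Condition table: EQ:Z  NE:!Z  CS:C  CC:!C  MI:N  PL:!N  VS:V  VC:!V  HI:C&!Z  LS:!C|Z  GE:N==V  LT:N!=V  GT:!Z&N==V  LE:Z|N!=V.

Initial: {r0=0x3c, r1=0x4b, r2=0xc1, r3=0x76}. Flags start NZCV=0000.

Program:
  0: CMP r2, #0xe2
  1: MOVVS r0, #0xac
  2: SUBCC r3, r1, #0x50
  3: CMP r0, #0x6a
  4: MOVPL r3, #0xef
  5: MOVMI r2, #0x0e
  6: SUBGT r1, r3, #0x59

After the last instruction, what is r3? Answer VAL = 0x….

VAL = 0xfb

0: ✓ CMP  NZCV=1000
1: · MOVVS
2: ✓ SUBCC  r3←0xfb
3: ✓ CMP  NZCV=1000
4: · MOVPL
5: ✓ MOVMI  r2←0x0e
6: · SUBGT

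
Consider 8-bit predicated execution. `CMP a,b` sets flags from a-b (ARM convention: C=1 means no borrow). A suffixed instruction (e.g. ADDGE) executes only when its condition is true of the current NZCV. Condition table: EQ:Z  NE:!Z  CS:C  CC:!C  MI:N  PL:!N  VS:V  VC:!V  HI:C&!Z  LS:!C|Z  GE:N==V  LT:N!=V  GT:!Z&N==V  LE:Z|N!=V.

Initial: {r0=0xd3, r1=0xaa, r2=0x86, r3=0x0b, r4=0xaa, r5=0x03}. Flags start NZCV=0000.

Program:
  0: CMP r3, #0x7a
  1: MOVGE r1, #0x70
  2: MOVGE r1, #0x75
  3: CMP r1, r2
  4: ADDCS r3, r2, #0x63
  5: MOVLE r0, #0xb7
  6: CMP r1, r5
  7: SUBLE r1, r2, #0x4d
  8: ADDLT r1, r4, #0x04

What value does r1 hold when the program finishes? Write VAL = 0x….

VAL = 0xae

[0] flags=1000 → (cmp)
[1] flags=1000 GE?F → skip
[2] flags=1000 GE?F → skip
[3] flags=0010 → (cmp)
[4] flags=0010 CS?T → r3=0xe9
[5] flags=0010 LE?F → skip
[6] flags=1010 → (cmp)
[7] flags=1010 LE?T → r1=0x39
[8] flags=1010 LT?T → r1=0xae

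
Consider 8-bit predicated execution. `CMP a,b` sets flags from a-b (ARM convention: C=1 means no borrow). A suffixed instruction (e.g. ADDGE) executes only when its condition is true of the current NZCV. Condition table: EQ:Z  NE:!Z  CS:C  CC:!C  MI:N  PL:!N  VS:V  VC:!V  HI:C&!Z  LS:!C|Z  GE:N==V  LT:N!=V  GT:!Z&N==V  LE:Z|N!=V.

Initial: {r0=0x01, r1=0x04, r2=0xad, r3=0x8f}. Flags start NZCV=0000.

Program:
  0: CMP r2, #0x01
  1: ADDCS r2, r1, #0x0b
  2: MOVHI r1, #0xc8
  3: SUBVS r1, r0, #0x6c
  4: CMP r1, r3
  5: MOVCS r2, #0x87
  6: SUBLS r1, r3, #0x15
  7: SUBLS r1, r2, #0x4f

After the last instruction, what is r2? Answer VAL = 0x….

0: ✓ CMP  NZCV=1010
1: ✓ ADDCS  r2←0x0f
2: ✓ MOVHI  r1←0xc8
3: · SUBVS
4: ✓ CMP  NZCV=0010
5: ✓ MOVCS  r2←0x87
6: · SUBLS
7: · SUBLS

VAL = 0x87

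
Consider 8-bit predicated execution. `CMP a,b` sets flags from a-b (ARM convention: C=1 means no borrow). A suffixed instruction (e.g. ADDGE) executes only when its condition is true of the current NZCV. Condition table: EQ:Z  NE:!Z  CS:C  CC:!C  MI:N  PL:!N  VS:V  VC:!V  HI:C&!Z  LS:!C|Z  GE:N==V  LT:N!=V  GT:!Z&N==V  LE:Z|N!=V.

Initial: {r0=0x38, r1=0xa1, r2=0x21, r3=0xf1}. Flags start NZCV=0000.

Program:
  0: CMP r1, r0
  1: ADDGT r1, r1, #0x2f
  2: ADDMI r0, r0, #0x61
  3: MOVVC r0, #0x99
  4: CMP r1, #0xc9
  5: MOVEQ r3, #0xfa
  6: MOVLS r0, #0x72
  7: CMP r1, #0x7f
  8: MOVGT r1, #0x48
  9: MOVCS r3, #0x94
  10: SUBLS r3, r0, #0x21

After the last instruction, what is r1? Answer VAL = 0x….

VAL = 0xa1

0: ✓ CMP  NZCV=0011
1: · ADDGT
2: · ADDMI
3: · MOVVC
4: ✓ CMP  NZCV=1000
5: · MOVEQ
6: ✓ MOVLS  r0←0x72
7: ✓ CMP  NZCV=0011
8: · MOVGT
9: ✓ MOVCS  r3←0x94
10: · SUBLS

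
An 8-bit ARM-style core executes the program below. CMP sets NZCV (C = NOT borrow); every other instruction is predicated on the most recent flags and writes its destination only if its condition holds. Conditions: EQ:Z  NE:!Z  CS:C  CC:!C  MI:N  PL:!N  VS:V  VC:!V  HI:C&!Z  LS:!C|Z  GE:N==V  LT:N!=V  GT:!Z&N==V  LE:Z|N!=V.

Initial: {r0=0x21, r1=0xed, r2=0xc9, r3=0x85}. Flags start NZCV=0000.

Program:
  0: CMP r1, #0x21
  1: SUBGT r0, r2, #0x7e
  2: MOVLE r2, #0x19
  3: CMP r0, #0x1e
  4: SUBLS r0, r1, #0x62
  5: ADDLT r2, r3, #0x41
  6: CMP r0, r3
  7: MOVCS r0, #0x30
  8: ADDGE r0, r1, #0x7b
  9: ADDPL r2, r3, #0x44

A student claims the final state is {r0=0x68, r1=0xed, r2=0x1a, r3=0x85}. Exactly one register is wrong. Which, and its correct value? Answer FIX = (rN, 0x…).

FIX = (r2, 0x19)

[0] flags=1010 → (cmp)
[1] flags=1010 GT?F → skip
[2] flags=1010 LE?T → r2=0x19
[3] flags=0010 → (cmp)
[4] flags=0010 LS?F → skip
[5] flags=0010 LT?F → skip
[6] flags=1001 → (cmp)
[7] flags=1001 CS?F → skip
[8] flags=1001 GE?T → r0=0x68
[9] flags=1001 PL?F → skip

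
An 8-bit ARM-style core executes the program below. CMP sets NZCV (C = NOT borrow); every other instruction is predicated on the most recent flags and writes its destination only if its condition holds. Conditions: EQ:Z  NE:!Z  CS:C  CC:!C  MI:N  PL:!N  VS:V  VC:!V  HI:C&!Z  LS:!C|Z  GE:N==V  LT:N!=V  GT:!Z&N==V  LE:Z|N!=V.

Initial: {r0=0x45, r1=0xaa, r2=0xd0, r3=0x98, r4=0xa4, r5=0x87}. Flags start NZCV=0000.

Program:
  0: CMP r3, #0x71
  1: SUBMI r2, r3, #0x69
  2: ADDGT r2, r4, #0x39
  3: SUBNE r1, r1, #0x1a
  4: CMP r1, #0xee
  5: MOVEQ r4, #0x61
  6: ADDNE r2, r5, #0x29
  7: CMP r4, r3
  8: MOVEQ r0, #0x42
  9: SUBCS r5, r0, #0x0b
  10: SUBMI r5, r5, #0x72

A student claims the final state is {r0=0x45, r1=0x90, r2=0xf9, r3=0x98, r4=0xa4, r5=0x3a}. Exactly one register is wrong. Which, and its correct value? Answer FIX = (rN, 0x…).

[0] flags=0011 → (cmp)
[1] flags=0011 MI?F → skip
[2] flags=0011 GT?F → skip
[3] flags=0011 NE?T → r1=0x90
[4] flags=1000 → (cmp)
[5] flags=1000 EQ?F → skip
[6] flags=1000 NE?T → r2=0xb0
[7] flags=0010 → (cmp)
[8] flags=0010 EQ?F → skip
[9] flags=0010 CS?T → r5=0x3a
[10] flags=0010 MI?F → skip

FIX = (r2, 0xb0)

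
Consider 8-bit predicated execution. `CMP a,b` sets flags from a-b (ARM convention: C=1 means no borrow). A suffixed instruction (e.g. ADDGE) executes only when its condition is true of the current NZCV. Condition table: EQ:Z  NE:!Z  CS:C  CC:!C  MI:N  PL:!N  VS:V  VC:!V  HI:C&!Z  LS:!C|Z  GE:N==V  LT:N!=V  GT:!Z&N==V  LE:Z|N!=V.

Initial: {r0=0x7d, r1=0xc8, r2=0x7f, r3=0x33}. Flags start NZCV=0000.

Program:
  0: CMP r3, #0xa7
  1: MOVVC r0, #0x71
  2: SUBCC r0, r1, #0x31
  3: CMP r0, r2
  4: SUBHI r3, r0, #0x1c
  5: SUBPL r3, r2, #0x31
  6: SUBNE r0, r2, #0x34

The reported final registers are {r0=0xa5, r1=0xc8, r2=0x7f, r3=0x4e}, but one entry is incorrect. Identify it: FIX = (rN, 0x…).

0: ✓ CMP  NZCV=1001
1: · MOVVC
2: ✓ SUBCC  r0←0x97
3: ✓ CMP  NZCV=0011
4: ✓ SUBHI  r3←0x7b
5: ✓ SUBPL  r3←0x4e
6: ✓ SUBNE  r0←0x4b

FIX = (r0, 0x4b)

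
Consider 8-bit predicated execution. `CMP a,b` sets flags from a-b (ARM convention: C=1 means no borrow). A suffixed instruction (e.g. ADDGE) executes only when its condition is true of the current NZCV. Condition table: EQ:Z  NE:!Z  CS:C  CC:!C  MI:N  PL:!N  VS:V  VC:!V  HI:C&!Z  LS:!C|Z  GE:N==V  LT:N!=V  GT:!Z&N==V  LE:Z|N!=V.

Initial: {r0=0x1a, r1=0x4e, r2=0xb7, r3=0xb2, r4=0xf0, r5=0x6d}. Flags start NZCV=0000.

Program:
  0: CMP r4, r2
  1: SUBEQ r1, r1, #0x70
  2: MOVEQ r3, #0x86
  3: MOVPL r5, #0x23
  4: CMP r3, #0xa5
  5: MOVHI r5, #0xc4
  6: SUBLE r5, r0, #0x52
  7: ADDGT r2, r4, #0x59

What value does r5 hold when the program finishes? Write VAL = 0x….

[0] flags=0010 → (cmp)
[1] flags=0010 EQ?F → skip
[2] flags=0010 EQ?F → skip
[3] flags=0010 PL?T → r5=0x23
[4] flags=0010 → (cmp)
[5] flags=0010 HI?T → r5=0xc4
[6] flags=0010 LE?F → skip
[7] flags=0010 GT?T → r2=0x49

VAL = 0xc4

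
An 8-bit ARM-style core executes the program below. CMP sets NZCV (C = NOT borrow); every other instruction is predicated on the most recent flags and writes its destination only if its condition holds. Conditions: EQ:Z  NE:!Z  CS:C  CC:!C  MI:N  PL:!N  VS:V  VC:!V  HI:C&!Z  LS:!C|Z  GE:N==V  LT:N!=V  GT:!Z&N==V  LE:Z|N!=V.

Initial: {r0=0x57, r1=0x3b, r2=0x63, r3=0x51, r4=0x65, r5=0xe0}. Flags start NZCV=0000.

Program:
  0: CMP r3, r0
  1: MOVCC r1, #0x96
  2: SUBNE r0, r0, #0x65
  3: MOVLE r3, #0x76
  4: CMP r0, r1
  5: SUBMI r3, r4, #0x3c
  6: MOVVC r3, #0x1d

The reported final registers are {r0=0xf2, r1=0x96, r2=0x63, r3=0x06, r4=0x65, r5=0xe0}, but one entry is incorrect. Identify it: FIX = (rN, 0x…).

FIX = (r3, 0x1d)

[0] flags=1000 → (cmp)
[1] flags=1000 CC?T → r1=0x96
[2] flags=1000 NE?T → r0=0xf2
[3] flags=1000 LE?T → r3=0x76
[4] flags=0010 → (cmp)
[5] flags=0010 MI?F → skip
[6] flags=0010 VC?T → r3=0x1d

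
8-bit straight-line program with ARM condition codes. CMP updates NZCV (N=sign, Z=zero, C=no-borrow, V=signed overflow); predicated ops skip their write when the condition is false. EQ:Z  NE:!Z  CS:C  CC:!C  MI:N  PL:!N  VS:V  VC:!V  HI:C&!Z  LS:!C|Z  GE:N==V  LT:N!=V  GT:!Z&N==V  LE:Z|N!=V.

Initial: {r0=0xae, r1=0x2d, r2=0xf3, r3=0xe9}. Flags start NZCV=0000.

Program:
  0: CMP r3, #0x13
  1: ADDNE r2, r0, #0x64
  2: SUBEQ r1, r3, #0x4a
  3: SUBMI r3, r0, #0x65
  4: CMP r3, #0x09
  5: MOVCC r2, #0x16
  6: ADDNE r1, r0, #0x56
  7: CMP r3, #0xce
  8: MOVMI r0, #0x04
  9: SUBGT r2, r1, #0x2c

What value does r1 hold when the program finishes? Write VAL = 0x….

0: ✓ CMP  NZCV=1010
1: ✓ ADDNE  r2←0x12
2: · SUBEQ
3: ✓ SUBMI  r3←0x49
4: ✓ CMP  NZCV=0010
5: · MOVCC
6: ✓ ADDNE  r1←0x04
7: ✓ CMP  NZCV=0000
8: · MOVMI
9: ✓ SUBGT  r2←0xd8

VAL = 0x04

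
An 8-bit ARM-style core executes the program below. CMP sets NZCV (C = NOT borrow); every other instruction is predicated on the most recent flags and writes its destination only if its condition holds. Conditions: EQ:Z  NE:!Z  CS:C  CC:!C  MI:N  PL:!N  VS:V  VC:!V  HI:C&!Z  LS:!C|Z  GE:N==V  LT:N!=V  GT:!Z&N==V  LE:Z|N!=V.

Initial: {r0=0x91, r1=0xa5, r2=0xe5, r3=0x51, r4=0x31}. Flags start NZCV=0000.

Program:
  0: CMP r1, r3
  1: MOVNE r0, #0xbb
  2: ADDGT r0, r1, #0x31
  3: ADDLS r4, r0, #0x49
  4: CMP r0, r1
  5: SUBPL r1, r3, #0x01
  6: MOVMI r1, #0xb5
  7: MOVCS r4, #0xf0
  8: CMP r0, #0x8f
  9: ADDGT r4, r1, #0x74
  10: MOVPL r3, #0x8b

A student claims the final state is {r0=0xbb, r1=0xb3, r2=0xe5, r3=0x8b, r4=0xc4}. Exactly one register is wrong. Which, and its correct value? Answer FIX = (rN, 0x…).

0: ✓ CMP  NZCV=0011
1: ✓ MOVNE  r0←0xbb
2: · ADDGT
3: · ADDLS
4: ✓ CMP  NZCV=0010
5: ✓ SUBPL  r1←0x50
6: · MOVMI
7: ✓ MOVCS  r4←0xf0
8: ✓ CMP  NZCV=0010
9: ✓ ADDGT  r4←0xc4
10: ✓ MOVPL  r3←0x8b

FIX = (r1, 0x50)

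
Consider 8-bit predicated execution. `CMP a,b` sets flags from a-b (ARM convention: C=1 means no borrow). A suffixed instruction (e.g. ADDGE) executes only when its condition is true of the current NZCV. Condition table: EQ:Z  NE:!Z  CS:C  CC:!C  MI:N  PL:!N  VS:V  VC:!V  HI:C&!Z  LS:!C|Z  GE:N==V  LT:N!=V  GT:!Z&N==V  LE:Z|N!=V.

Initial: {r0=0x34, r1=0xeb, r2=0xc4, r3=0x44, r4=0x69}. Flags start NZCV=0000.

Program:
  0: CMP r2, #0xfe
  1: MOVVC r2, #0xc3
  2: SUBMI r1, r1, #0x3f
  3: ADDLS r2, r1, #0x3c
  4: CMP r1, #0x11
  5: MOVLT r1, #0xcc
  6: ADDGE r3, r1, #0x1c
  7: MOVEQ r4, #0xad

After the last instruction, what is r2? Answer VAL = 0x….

[0] flags=1000 → (cmp)
[1] flags=1000 VC?T → r2=0xc3
[2] flags=1000 MI?T → r1=0xac
[3] flags=1000 LS?T → r2=0xe8
[4] flags=1010 → (cmp)
[5] flags=1010 LT?T → r1=0xcc
[6] flags=1010 GE?F → skip
[7] flags=1010 EQ?F → skip

VAL = 0xe8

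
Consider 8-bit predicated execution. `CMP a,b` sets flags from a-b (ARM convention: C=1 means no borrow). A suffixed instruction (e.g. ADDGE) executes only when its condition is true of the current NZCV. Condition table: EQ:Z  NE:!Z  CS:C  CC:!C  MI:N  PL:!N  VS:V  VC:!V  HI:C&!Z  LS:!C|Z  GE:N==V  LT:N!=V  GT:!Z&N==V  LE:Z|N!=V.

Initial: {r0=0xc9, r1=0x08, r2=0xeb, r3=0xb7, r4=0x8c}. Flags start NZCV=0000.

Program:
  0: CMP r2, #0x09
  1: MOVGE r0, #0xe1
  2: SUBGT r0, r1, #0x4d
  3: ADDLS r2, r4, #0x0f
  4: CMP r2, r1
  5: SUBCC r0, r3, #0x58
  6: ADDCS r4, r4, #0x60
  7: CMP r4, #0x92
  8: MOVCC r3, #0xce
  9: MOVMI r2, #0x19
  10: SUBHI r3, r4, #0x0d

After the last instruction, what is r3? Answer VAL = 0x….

VAL = 0xdf

[0] flags=1010 → (cmp)
[1] flags=1010 GE?F → skip
[2] flags=1010 GT?F → skip
[3] flags=1010 LS?F → skip
[4] flags=1010 → (cmp)
[5] flags=1010 CC?F → skip
[6] flags=1010 CS?T → r4=0xec
[7] flags=0010 → (cmp)
[8] flags=0010 CC?F → skip
[9] flags=0010 MI?F → skip
[10] flags=0010 HI?T → r3=0xdf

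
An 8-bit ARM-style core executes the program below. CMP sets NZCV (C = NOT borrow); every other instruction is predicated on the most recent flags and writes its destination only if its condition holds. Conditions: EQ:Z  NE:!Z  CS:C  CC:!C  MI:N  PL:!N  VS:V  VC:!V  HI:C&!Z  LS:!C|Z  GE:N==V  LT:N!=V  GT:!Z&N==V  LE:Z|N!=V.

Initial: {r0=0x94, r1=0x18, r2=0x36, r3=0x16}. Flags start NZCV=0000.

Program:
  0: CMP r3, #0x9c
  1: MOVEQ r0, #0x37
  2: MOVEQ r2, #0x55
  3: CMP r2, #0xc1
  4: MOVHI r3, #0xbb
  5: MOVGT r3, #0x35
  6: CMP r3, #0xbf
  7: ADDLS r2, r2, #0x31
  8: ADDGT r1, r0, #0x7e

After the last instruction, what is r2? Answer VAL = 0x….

VAL = 0x67

0: ✓ CMP  NZCV=0000
1: · MOVEQ
2: · MOVEQ
3: ✓ CMP  NZCV=0000
4: · MOVHI
5: ✓ MOVGT  r3←0x35
6: ✓ CMP  NZCV=0000
7: ✓ ADDLS  r2←0x67
8: ✓ ADDGT  r1←0x12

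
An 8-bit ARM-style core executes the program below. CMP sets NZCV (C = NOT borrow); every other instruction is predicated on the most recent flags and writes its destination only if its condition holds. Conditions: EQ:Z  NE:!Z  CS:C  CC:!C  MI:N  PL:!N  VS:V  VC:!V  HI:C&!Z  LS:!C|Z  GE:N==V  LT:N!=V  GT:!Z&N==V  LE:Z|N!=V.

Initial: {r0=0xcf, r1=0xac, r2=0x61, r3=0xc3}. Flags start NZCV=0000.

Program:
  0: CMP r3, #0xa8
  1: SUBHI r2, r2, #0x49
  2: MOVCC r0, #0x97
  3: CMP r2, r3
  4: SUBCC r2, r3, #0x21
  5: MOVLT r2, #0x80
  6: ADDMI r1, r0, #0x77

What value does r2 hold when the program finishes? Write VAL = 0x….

VAL = 0xa2

0: ✓ CMP  NZCV=0010
1: ✓ SUBHI  r2←0x18
2: · MOVCC
3: ✓ CMP  NZCV=0000
4: ✓ SUBCC  r2←0xa2
5: · MOVLT
6: · ADDMI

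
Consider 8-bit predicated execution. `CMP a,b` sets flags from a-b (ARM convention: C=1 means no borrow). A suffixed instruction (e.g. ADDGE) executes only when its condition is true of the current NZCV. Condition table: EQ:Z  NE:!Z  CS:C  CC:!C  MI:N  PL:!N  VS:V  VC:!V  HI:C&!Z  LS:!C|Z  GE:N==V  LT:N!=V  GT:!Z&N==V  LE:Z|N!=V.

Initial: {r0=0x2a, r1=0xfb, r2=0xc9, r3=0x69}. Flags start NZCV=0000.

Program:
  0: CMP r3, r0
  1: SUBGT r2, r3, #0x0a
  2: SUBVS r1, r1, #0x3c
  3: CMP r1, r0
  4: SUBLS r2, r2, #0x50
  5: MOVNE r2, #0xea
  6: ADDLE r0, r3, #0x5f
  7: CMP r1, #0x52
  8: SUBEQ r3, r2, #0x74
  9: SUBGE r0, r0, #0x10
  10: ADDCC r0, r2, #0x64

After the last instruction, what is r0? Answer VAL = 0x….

[0] flags=0010 → (cmp)
[1] flags=0010 GT?T → r2=0x5f
[2] flags=0010 VS?F → skip
[3] flags=1010 → (cmp)
[4] flags=1010 LS?F → skip
[5] flags=1010 NE?T → r2=0xea
[6] flags=1010 LE?T → r0=0xc8
[7] flags=1010 → (cmp)
[8] flags=1010 EQ?F → skip
[9] flags=1010 GE?F → skip
[10] flags=1010 CC?F → skip

VAL = 0xc8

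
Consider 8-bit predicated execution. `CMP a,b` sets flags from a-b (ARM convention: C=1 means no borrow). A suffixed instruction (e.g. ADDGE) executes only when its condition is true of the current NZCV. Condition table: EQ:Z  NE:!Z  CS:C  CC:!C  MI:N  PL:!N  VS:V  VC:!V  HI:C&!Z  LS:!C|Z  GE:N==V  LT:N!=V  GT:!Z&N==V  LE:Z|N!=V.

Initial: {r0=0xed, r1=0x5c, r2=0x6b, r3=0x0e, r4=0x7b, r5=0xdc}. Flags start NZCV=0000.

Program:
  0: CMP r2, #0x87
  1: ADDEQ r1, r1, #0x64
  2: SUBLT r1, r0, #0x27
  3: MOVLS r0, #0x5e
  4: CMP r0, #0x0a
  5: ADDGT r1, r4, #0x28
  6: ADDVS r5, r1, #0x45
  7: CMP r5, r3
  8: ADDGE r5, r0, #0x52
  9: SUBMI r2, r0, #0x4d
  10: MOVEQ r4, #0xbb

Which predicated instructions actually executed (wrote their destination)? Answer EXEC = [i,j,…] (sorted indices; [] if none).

0: ✓ CMP  NZCV=1001
1: · ADDEQ
2: · SUBLT
3: ✓ MOVLS  r0←0x5e
4: ✓ CMP  NZCV=0010
5: ✓ ADDGT  r1←0xa3
6: · ADDVS
7: ✓ CMP  NZCV=1010
8: · ADDGE
9: ✓ SUBMI  r2←0x11
10: · MOVEQ

EXEC = [3,5,9]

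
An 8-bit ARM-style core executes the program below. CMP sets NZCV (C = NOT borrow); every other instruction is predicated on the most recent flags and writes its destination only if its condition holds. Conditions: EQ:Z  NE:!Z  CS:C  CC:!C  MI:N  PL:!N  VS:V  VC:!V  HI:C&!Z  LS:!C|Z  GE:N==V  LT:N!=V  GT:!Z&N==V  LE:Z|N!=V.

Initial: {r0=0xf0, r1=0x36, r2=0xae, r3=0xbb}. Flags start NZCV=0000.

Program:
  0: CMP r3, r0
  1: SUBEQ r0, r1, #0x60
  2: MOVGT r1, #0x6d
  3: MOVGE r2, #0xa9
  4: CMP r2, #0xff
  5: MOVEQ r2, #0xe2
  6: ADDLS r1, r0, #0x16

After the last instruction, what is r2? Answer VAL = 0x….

[0] flags=1000 → (cmp)
[1] flags=1000 EQ?F → skip
[2] flags=1000 GT?F → skip
[3] flags=1000 GE?F → skip
[4] flags=1000 → (cmp)
[5] flags=1000 EQ?F → skip
[6] flags=1000 LS?T → r1=0x06

VAL = 0xae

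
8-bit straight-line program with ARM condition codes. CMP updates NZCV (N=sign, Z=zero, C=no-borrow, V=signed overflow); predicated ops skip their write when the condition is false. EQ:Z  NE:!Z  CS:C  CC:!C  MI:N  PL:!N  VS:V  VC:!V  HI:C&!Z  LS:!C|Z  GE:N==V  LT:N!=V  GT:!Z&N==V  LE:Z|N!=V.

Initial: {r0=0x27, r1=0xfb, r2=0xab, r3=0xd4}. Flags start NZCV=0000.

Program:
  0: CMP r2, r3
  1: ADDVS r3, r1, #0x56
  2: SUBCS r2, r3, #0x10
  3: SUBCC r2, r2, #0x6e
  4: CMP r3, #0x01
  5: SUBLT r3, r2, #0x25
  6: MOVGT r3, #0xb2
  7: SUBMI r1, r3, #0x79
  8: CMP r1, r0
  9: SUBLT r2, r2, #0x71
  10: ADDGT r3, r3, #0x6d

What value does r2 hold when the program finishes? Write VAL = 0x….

0: ✓ CMP  NZCV=1000
1: · ADDVS
2: · SUBCS
3: ✓ SUBCC  r2←0x3d
4: ✓ CMP  NZCV=1010
5: ✓ SUBLT  r3←0x18
6: · MOVGT
7: ✓ SUBMI  r1←0x9f
8: ✓ CMP  NZCV=0011
9: ✓ SUBLT  r2←0xcc
10: · ADDGT

VAL = 0xcc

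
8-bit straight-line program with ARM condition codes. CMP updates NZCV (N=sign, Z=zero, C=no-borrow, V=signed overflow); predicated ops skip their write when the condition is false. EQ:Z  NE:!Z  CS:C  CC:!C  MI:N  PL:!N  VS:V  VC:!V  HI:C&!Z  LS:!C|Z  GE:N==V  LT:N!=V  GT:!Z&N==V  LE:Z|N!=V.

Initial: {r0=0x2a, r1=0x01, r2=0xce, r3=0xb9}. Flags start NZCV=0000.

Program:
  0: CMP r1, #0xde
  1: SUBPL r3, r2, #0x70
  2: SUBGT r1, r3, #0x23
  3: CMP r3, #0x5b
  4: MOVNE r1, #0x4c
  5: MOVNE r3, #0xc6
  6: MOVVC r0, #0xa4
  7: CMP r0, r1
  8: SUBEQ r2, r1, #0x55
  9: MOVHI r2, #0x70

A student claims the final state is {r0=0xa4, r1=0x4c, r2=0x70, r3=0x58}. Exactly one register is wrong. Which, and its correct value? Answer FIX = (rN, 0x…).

FIX = (r3, 0xc6)

0: ✓ CMP  NZCV=0000
1: ✓ SUBPL  r3←0x5e
2: ✓ SUBGT  r1←0x3b
3: ✓ CMP  NZCV=0010
4: ✓ MOVNE  r1←0x4c
5: ✓ MOVNE  r3←0xc6
6: ✓ MOVVC  r0←0xa4
7: ✓ CMP  NZCV=0011
8: · SUBEQ
9: ✓ MOVHI  r2←0x70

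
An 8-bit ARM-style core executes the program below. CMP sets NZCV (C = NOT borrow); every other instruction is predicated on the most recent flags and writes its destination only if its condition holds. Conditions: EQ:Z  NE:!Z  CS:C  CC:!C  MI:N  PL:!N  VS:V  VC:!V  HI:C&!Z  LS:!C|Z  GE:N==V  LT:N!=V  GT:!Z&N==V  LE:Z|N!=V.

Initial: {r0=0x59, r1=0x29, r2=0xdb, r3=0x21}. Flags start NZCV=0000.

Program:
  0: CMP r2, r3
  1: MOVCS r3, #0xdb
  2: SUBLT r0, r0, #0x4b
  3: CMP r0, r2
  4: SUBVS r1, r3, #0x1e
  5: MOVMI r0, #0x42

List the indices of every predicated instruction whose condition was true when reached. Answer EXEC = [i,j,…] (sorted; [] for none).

[0] flags=1010 → (cmp)
[1] flags=1010 CS?T → r3=0xdb
[2] flags=1010 LT?T → r0=0x0e
[3] flags=0000 → (cmp)
[4] flags=0000 VS?F → skip
[5] flags=0000 MI?F → skip

EXEC = [1,2]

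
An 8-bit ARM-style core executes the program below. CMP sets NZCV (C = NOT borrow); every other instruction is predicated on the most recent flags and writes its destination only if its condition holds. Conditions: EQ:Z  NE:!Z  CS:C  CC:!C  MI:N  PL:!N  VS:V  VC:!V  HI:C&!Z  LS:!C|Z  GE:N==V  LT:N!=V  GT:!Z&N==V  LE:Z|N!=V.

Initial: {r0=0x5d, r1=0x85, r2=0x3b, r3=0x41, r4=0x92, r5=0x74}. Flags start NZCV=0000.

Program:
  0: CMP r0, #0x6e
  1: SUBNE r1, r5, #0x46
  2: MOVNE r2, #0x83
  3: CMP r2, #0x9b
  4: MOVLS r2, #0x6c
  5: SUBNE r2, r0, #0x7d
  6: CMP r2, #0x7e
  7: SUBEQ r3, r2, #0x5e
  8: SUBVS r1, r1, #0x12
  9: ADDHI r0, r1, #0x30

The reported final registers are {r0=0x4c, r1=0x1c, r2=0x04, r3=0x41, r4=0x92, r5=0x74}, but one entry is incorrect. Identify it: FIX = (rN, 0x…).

0: ✓ CMP  NZCV=1000
1: ✓ SUBNE  r1←0x2e
2: ✓ MOVNE  r2←0x83
3: ✓ CMP  NZCV=1000
4: ✓ MOVLS  r2←0x6c
5: ✓ SUBNE  r2←0xe0
6: ✓ CMP  NZCV=0011
7: · SUBEQ
8: ✓ SUBVS  r1←0x1c
9: ✓ ADDHI  r0←0x4c

FIX = (r2, 0xe0)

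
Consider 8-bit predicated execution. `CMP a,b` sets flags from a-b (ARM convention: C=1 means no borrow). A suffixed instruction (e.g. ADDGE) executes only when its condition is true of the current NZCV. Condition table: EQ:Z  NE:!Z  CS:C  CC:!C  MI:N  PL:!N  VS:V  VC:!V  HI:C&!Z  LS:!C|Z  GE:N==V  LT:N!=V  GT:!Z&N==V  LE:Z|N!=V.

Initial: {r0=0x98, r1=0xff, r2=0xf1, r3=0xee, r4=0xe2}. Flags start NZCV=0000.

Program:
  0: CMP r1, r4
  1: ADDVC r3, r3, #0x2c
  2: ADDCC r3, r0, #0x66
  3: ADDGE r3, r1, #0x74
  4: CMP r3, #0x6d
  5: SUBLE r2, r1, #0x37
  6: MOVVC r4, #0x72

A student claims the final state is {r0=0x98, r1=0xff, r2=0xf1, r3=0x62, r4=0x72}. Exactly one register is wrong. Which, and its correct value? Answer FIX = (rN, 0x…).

FIX = (r3, 0x73)

[0] flags=0010 → (cmp)
[1] flags=0010 VC?T → r3=0x1a
[2] flags=0010 CC?F → skip
[3] flags=0010 GE?T → r3=0x73
[4] flags=0010 → (cmp)
[5] flags=0010 LE?F → skip
[6] flags=0010 VC?T → r4=0x72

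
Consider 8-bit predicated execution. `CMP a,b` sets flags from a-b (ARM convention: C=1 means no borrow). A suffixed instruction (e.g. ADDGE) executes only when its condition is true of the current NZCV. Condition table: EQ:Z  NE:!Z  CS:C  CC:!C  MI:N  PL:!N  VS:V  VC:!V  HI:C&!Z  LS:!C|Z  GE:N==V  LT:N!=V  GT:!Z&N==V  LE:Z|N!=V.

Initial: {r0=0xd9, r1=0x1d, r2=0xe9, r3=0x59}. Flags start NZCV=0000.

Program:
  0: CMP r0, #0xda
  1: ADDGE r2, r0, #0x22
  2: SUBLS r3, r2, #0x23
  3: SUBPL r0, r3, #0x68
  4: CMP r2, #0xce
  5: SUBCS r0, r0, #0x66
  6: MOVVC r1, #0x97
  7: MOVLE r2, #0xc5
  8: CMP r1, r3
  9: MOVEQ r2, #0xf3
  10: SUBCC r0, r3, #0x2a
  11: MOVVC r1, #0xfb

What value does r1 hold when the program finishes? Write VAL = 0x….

VAL = 0xfb

0: ✓ CMP  NZCV=1000
1: · ADDGE
2: ✓ SUBLS  r3←0xc6
3: · SUBPL
4: ✓ CMP  NZCV=0010
5: ✓ SUBCS  r0←0x73
6: ✓ MOVVC  r1←0x97
7: · MOVLE
8: ✓ CMP  NZCV=1000
9: · MOVEQ
10: ✓ SUBCC  r0←0x9c
11: ✓ MOVVC  r1←0xfb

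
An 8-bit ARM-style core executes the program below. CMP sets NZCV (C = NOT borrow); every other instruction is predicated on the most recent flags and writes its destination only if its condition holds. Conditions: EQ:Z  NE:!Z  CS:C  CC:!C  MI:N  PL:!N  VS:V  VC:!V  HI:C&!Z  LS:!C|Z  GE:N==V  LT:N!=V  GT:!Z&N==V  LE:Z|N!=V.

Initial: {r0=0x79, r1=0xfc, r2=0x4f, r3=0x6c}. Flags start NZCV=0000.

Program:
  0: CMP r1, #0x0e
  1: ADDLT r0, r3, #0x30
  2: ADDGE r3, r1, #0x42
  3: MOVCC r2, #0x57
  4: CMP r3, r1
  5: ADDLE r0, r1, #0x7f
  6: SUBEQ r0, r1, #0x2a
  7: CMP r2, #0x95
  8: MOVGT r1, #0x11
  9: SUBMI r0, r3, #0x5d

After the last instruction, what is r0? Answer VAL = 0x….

VAL = 0x0f

[0] flags=1010 → (cmp)
[1] flags=1010 LT?T → r0=0x9c
[2] flags=1010 GE?F → skip
[3] flags=1010 CC?F → skip
[4] flags=0000 → (cmp)
[5] flags=0000 LE?F → skip
[6] flags=0000 EQ?F → skip
[7] flags=1001 → (cmp)
[8] flags=1001 GT?T → r1=0x11
[9] flags=1001 MI?T → r0=0x0f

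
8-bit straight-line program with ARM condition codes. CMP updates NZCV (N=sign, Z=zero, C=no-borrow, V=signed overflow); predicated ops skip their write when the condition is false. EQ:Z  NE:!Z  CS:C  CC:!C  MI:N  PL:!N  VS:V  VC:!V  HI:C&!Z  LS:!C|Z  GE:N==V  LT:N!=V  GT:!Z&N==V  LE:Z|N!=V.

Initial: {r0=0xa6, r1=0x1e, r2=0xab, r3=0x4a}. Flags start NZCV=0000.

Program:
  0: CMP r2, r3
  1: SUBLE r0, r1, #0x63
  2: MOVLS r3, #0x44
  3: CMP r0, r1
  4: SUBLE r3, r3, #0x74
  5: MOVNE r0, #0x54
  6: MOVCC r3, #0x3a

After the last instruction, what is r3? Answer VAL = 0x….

VAL = 0xd6

0: ✓ CMP  NZCV=0011
1: ✓ SUBLE  r0←0xbb
2: · MOVLS
3: ✓ CMP  NZCV=1010
4: ✓ SUBLE  r3←0xd6
5: ✓ MOVNE  r0←0x54
6: · MOVCC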